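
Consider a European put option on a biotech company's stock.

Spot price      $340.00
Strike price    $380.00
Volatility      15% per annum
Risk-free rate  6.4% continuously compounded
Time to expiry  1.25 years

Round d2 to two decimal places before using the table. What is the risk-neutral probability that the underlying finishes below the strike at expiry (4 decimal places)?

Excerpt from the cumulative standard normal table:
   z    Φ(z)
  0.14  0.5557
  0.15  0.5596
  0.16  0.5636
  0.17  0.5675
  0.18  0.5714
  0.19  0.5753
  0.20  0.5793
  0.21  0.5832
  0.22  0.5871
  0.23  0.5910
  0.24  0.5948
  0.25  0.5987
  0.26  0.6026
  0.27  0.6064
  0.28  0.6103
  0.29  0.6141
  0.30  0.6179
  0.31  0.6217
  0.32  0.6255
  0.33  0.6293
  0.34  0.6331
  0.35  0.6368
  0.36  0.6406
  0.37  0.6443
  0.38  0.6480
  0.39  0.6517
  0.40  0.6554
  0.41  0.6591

0.6064

σ√T = 0.15·√1.25 = 0.1677
d₁ = [ln(340/380) + (0.064 + 0.15²/2)·1.25] / 0.1677 = [-0.1112 + 0.0941] / 0.1677 = -0.1023 ≈ -0.10
d₂ = d₁ − σ√T = -0.1023 − 0.1677 = -0.2700 ≈ -0.27
Pr(exercise) under Q = N(−d₂) = N(0.27) = 0.6064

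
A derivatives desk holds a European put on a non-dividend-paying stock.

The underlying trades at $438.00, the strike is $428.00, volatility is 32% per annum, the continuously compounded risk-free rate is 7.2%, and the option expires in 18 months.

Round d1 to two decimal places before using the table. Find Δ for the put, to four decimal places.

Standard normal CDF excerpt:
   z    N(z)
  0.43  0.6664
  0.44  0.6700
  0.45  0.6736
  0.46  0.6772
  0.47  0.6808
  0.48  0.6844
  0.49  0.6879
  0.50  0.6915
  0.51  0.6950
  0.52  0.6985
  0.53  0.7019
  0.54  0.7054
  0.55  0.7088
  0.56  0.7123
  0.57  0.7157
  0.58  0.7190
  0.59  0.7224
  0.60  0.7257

T = 1.5;  σ√T = 0.3919
d₁ = [ln(438/428) + (0.072 + 0.32²/2)·1.5] / 0.3919 = [0.0231 + 0.1848] / 0.3919 = 0.5305 → 0.53
N(d₁) = N(0.53) = 0.7019
Δ_put = N(d₁) − 1 = 0.7019 − 1 = -0.2981

-0.2981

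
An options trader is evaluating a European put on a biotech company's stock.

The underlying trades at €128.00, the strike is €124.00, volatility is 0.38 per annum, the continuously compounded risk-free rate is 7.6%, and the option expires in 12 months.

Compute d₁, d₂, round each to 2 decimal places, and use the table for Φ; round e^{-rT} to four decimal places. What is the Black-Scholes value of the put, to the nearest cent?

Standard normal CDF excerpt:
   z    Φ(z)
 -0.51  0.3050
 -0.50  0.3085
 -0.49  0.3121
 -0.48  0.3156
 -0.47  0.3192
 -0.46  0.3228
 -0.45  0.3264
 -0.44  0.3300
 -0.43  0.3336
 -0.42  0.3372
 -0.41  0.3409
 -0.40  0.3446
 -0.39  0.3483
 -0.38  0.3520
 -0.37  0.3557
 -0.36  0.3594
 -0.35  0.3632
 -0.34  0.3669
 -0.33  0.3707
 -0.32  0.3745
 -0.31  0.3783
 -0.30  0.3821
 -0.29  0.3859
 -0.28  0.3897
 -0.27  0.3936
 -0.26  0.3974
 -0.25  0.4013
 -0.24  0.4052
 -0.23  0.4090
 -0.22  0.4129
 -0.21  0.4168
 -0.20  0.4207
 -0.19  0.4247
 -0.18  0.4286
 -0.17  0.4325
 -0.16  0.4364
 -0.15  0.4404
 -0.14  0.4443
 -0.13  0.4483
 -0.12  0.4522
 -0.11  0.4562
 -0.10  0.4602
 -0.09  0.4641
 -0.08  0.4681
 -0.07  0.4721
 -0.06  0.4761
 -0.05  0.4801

€12.48

σ√T = 0.38 × 1.0000 = 0.3800
d₁ = [ln(128/124) + (0.076 + ½·0.38²)·1] / (σ√T) = (0.0317 + 0.1482) / 0.3800 = 0.4735 → 0.47
d₂ = 0.4735 − 0.3800 = 0.0935 → 0.09
e^(−rT) = e^(−0.076·1) = 0.9268
P = 124·0.9268·N(-0.09) − 128·N(-0.47) = 124·0.9268·0.4641 − 128·0.3192 = 53.3359 − 40.8576 = 12.4783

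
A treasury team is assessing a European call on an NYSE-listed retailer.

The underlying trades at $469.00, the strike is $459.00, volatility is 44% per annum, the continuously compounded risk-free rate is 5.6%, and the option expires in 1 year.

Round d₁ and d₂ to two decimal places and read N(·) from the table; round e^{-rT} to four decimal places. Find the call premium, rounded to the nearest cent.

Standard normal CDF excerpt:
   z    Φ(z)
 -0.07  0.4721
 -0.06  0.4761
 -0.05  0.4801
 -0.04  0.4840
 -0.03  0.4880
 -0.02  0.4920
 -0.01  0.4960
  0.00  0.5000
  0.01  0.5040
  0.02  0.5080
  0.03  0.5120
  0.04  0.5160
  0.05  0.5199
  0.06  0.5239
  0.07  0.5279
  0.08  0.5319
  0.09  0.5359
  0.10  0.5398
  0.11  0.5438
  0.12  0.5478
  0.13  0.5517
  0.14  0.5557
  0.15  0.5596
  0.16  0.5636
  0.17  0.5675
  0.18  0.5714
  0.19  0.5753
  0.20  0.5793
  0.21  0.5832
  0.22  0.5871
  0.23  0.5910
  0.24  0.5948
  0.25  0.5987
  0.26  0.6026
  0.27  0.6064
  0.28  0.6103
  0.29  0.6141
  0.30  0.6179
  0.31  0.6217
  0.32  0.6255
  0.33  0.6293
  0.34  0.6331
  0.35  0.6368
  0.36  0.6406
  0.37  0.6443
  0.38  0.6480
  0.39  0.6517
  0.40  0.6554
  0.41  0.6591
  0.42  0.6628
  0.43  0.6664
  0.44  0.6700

$97.33

σ√T = 0.44 × 1.0000 = 0.4400
d₁ = [ln(469/459) + (0.056 + 0.44²/2)·1] / 0.4400 = [0.0216 + 0.1528] / 0.4400 = 0.3963 ≈ 0.40
d₂ = d₁ − σ√T = 0.3963 − 0.4400 = -0.0437 ≈ -0.04
e^(−rT) = e^(−0.056·1) = 0.9455
N(d₁) = N(0.40) = 0.6554;  N(d₂) = N(-0.04) = 0.4840
C = 469·0.6554 − 459·0.9455·0.4840 = 307.3826 − 210.0485 = 97.3341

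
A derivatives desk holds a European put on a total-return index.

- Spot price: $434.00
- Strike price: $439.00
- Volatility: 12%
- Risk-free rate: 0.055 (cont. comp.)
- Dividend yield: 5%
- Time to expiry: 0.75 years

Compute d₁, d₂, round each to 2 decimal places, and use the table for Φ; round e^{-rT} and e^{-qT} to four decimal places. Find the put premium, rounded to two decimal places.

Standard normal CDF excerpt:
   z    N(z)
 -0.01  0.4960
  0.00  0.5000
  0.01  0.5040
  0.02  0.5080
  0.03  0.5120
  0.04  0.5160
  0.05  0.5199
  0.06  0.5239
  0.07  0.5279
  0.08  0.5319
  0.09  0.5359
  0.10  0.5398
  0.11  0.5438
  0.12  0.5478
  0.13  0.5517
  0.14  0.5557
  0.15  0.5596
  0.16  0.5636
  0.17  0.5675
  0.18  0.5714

σ√T = 0.12·√0.75 = 0.1039
d₁ = [ln(434/439) + (0.055 − 0.05 + 0.12²/2)·0.75] / 0.1039 = [-0.0115 + 0.0091] / 0.1039 = -0.0222 ⇒ -0.02
d₂ = d₁ − σ√T = -0.0222 − 0.1039 = -0.1261 ⇒ -0.13
e^(−qT) = e^(−0.05·0.75) = 0.9632;  e^(−rT) = e^(−0.055·0.75) = 0.9596
N(−d₂) = N(0.13) = 0.5517;  N(−d₁) = N(0.02) = 0.5080
P = 439·0.9596·0.5517 − 434·0.9632·0.5080 = 232.4116 − 212.3586 = 20.0529

$20.05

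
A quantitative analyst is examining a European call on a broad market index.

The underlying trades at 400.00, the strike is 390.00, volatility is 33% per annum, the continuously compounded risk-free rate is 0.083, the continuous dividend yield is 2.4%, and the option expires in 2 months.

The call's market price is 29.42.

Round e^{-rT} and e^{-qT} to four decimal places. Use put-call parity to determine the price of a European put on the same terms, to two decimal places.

15.68

e^(−qT) = e^(−0.024·0.1667) = 0.9960;  e^(−rT) = e^(−0.083·0.1667) = 0.9863
Put-call parity: C − P = S·e^(−qT) − K·e^(−rT) = 400·0.9960 − 390·0.9863 = 398.4000 − 384.6570 = 13.7430
P = C − (C − P) = 29.42 − (13.7430) = 15.6770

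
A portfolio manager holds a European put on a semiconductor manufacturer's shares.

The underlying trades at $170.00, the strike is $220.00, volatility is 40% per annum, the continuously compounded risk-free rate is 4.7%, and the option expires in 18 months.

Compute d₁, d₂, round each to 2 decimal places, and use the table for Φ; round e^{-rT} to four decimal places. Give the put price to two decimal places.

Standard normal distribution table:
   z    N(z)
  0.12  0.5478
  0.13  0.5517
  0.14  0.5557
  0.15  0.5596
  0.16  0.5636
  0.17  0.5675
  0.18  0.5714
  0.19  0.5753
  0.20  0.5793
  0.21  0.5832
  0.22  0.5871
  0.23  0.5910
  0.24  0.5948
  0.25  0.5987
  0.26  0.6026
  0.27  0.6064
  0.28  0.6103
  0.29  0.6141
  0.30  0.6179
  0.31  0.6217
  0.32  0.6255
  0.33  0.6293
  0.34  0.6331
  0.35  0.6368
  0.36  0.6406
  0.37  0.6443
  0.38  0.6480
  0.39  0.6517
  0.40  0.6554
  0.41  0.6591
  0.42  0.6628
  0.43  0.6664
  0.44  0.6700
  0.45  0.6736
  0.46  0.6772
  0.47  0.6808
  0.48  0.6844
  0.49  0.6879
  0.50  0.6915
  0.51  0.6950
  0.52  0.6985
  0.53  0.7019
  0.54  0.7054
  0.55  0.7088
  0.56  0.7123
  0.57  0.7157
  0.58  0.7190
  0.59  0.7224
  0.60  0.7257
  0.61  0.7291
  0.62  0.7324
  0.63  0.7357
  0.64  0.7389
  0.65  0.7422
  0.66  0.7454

$56.36

T = 1.5;  σ√T = 0.4899
d₁ = [ln(170/220) + (0.047 + ½·0.4²)·1.5] / (σ√T) = (-0.2578 + 0.1905) / 0.4899 = -0.1374 ⇒ -0.14
d₂ = -0.1374 − 0.4899 = -0.6273 ⇒ -0.63
exp(−rT) = exp(−0.047·1.5) = 0.9319
N(−d₂) = N(0.63) = 0.7357;  N(−d₁) = N(0.14) = 0.5557
P = 220·0.9319·0.7357 − 170·0.5557 = 150.8317 − 94.4690 = 56.3627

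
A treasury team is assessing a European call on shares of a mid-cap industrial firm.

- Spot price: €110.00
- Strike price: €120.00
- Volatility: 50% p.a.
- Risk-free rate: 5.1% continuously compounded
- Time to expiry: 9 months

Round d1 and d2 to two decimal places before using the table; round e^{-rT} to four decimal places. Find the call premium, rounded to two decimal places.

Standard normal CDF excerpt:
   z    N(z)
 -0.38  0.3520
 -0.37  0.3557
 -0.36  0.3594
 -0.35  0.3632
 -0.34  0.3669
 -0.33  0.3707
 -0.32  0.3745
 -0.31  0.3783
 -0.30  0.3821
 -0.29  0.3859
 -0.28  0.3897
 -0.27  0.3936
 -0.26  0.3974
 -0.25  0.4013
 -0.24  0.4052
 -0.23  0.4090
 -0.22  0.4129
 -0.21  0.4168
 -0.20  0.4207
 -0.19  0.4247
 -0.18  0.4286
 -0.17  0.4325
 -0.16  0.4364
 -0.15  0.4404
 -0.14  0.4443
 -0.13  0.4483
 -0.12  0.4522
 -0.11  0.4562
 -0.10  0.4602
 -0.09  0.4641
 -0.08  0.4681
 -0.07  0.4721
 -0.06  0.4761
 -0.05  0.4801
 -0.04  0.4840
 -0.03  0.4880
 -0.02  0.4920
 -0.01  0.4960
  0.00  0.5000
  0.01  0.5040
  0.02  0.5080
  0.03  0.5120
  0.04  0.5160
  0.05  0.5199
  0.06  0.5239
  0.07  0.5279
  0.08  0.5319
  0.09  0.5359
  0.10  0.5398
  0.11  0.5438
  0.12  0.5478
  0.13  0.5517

σ√T = 0.5·√0.75 = 0.4330
d₁ = [ln(110/120) + (0.051 + ½·0.5²)·0.75] / (σ√T) = (-0.0870 + 0.1320) / 0.4330 = 0.1039 ≈ 0.10
d₂ = 0.1039 − 0.4330 = -0.3291 ≈ -0.33
exp(−rT) = exp(−0.051·0.75) = 0.9625
N(d₁) = N(0.10) = 0.5398;  N(d₂) = N(-0.33) = 0.3707
C = 110·0.5398 − 120·0.9625·0.3707 = 59.3780 − 42.8158 = 16.5621

€16.56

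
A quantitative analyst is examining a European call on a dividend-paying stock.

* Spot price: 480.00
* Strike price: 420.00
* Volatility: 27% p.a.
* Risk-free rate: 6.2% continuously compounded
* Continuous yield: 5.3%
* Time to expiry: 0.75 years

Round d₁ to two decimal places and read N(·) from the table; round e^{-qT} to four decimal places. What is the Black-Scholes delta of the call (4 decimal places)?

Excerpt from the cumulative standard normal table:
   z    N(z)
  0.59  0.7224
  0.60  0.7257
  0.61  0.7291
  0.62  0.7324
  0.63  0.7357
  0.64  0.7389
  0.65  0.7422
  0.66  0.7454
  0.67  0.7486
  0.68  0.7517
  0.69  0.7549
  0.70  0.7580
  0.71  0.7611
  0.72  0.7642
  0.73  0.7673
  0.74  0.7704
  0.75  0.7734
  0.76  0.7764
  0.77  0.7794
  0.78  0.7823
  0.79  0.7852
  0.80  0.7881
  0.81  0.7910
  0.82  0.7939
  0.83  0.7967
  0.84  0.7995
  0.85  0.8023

T = 0.75;  σ√T = 0.2338
ln(S/K) + (r − q + σ²/2)T = ln(480/420) + (0.062 − 0.053 + 0.27²/2)·0.75 = 0.1335 + 0.0341 = 0.1676
d₁ = 0.1676 / 0.2338 = 0.7169 which rounds to 0.72
N(d₁) = N(0.72) = 0.7642
Δ_call = e^(−qT)·N(d₁) = 0.9610·0.7642 = 0.7344

0.7344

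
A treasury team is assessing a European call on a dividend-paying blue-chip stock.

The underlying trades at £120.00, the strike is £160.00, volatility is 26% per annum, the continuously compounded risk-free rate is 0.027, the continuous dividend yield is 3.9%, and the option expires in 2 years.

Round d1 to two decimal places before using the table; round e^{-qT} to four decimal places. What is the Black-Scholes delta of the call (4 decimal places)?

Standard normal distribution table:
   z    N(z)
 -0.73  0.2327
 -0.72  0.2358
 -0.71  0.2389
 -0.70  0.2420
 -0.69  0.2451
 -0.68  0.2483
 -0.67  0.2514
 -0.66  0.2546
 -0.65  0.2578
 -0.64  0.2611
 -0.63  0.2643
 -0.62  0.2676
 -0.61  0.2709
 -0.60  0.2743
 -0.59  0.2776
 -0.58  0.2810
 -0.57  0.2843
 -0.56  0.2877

σ√T = 0.26 × 1.4142 = 0.3677
d₁ = [ln(120/160) + (0.027 − 0.039 + ½·0.26²)·2] / (σ√T) = (-0.2877 + 0.0436) / 0.3677 = -0.6638 ⇒ -0.66
N(d₁) = N(-0.66) = 0.2546
Δ_call = e^(−qT)·N(d₁) = 0.9250·0.2546 = 0.2355

0.2355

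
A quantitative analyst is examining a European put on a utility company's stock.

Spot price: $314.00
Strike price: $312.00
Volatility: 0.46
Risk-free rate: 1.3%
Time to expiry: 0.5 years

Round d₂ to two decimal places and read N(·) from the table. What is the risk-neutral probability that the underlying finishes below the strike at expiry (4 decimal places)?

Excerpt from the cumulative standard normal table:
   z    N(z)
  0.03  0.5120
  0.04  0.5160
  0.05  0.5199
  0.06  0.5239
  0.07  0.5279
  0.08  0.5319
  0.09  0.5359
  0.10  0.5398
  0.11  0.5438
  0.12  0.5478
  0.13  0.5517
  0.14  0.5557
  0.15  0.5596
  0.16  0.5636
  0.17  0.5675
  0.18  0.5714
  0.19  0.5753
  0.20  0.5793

0.5478

T = 0.5;  σ√T = 0.3253
d₁ = [ln(314/312) + (0.013 + 0.46²/2)·0.5] / 0.3253 = [0.0064 + 0.0594] / 0.3253 = 0.2023 ⇒ 0.20
d₂ = d₁ − σ√T = 0.2023 − 0.3253 = -0.1230 ⇒ -0.12
Pr(exercise) under Q = N(−d₂) = N(0.12) = 0.5478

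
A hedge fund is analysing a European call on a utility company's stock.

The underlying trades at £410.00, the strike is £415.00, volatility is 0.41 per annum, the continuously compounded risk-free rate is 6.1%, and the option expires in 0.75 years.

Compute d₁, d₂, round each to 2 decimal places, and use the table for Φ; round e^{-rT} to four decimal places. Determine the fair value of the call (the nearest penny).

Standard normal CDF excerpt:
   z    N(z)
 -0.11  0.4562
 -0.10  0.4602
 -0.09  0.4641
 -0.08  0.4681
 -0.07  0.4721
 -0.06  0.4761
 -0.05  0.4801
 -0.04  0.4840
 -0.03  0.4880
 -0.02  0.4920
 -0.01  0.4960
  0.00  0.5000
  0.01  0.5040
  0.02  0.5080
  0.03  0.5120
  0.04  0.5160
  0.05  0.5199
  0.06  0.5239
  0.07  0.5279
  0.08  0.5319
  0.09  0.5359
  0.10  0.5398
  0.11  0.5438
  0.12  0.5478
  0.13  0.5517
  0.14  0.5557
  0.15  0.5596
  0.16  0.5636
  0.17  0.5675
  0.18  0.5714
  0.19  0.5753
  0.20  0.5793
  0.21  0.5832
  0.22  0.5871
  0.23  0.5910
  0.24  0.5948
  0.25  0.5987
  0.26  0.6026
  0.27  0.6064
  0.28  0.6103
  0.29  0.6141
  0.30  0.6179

σ√T = 0.41·√0.75 = 0.3551
d₁ = [ln(410/415) + (0.061 + 0.41²/2)·0.75] / 0.3551 = [-0.0121 + 0.1088] / 0.3551 = 0.2722 ≈ 0.27
d₂ = d₁ − σ√T = 0.2722 − 0.3551 = -0.0828 ≈ -0.08
exp(−rT) = exp(−0.061·0.75) = 0.9553
N(d₁) = N(0.27) = 0.6064;  N(d₂) = N(-0.08) = 0.4681
C = 410·0.6064 − 415·0.9553·0.4681 = 248.6240 − 185.5780 = 63.0460

£63.05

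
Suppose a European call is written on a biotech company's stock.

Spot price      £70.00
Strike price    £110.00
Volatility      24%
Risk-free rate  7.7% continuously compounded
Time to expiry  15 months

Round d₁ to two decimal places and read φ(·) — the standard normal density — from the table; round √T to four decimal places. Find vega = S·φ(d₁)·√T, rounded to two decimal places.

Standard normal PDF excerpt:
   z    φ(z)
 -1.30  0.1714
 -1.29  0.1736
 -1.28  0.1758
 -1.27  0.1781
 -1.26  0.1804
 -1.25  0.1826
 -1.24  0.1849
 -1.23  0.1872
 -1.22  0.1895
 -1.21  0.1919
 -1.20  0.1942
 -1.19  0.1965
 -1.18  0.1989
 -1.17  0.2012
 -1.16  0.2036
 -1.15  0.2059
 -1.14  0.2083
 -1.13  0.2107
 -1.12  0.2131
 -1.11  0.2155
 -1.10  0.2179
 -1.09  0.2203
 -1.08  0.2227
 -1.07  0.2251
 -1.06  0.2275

15.38

σ√T = 0.24·√1.25 = 0.2683
d₁ = [ln(70/110) + (0.077 + 0.24²/2)·1.25] / 0.2683 = [-0.4520 + 0.1323] / 0.2683 = -1.1916 ⇒ -1.19
√T = √1.25 = 1.1180
φ(d₁) = φ(-1.19) = 0.1965
vega = S·φ(d₁)·√T = 70·0.1965·1.1180 = 15.3781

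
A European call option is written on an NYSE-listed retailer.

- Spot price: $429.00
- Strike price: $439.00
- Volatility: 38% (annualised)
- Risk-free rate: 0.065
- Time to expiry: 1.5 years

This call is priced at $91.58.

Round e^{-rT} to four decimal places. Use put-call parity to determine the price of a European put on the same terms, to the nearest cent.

e^(−rT) = e^(−0.065·1.5) = 0.9071
Put-call parity: C − P = S − K·e^(−rT) = 429 − 439·0.9071 = 429 − 398.2169 = 30.7831
P = C − (C − P) = 91.58 − (30.7831) = 60.7969

$60.80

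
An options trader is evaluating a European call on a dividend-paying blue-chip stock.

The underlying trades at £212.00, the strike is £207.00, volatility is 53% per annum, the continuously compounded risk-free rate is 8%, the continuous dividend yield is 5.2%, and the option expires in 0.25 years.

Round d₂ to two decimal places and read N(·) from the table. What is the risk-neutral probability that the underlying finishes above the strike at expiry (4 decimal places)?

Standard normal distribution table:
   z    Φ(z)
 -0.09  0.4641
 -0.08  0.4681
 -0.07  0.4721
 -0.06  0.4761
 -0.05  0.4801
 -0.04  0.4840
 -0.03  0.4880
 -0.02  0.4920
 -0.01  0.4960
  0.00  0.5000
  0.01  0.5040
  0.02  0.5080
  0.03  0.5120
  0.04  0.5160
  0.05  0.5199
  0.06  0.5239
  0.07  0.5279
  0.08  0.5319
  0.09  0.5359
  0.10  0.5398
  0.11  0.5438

σ√T = 0.53·√0.25 = 0.2650
d₁ = [ln(212/207) + (0.08 − 0.052 + 0.53²/2)·0.25] / 0.2650 = [0.0239 + 0.0421] / 0.2650 = 0.2490 → 0.25
d₂ = d₁ − σ√T = 0.2490 − 0.2650 = -0.0160 → -0.02
Pr(exercise) under Q = N(d₂) = 0.4920

0.4920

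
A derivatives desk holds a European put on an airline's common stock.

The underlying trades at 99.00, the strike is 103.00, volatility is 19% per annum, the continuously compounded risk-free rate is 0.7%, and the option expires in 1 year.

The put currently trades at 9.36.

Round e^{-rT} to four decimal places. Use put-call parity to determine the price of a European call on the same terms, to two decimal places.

6.08

exp(−rT) = exp(−0.007·1) = 0.9930
Put-call parity: C − P = S − K·e^(−rT) = 99 − 103·0.9930 = 99 − 102.2790 = -3.2790
C = P + (C − P) = 9.36 + (-3.2790) = 6.0810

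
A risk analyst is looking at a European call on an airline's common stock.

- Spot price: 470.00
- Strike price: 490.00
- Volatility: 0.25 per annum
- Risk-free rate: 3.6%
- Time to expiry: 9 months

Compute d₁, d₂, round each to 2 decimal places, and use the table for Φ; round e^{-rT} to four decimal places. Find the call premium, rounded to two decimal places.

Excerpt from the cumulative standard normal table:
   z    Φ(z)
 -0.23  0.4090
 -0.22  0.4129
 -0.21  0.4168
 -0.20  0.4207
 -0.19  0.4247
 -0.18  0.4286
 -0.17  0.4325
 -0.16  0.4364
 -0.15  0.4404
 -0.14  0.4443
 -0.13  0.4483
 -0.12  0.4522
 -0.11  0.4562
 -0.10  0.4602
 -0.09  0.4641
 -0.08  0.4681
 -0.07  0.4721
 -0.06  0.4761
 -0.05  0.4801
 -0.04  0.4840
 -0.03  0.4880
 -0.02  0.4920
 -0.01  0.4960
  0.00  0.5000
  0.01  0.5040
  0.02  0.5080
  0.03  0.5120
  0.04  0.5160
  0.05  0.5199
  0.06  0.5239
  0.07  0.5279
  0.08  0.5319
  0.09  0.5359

38.09

T = 0.75;  σ√T = 0.2165
d₁ = [ln(470/490) + (0.036 + 0.25²/2)·0.75] / 0.2165 = [-0.0417 + 0.0504] / 0.2165 = 0.0405 ≈ 0.04
d₂ = d₁ − σ√T = 0.0405 − 0.2165 = -0.1760 ≈ -0.18
e^(−rT) = e^(−0.036·0.75) = 0.9734
N(d₁) = N(0.04) = 0.5160;  N(d₂) = N(-0.18) = 0.4286
C = 470·0.5160 − 490·0.9734·0.4286 = 242.5200 − 204.4276 = 38.0924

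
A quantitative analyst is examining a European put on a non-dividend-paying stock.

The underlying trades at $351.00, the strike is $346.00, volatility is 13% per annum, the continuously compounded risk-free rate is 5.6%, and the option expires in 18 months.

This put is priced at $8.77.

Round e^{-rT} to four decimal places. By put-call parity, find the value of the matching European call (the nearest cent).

$41.66

e^(−rT) = e^(−0.056·1.5) = 0.9194
Put-call parity: C − P = S − K·e^(−rT) = 351 − 346·0.9194 = 351 − 318.1124 = 32.8876
C = P + (C − P) = 8.77 + (32.8876) = 41.6576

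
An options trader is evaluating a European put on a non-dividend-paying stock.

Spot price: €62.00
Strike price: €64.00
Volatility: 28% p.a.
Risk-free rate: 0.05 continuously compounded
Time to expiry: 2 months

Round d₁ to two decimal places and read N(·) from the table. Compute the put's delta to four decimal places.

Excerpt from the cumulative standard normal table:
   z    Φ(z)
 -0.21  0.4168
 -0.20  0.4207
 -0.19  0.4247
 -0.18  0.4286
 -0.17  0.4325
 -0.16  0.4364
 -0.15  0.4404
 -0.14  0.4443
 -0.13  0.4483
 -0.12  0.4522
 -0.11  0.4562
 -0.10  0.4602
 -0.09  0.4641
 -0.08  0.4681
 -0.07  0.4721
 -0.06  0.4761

σ√T = 0.28·√0.1667 = 0.1143
d₁ = [ln(62/64) + (0.05 + 0.28²/2)·0.1667] / 0.1143 = [-0.0317 + 0.0149] / 0.1143 = -0.1477 which rounds to -0.15
N(d₁) = N(-0.15) = 0.4404
Δ_put = N(d₁) − 1 = 0.4404 − 1 = -0.5596

-0.5596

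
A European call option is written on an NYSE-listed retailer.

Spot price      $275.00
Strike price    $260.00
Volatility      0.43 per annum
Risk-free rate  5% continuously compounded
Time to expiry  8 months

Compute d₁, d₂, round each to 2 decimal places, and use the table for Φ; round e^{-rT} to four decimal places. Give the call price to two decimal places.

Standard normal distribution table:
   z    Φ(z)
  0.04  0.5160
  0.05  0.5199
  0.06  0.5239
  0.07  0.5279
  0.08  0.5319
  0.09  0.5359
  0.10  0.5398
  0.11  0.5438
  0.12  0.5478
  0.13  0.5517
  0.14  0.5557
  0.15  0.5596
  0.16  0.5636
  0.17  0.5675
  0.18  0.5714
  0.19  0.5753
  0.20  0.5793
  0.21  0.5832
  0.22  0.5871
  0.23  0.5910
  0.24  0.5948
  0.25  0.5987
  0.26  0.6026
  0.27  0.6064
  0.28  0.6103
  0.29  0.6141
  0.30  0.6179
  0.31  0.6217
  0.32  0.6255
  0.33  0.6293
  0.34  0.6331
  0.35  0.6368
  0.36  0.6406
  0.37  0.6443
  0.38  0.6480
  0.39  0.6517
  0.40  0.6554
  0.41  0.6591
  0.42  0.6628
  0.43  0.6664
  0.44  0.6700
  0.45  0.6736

$49.50

σ√T = 0.43 × 0.8165 = 0.3511
d₁ = [ln(275/260) + (0.05 + ½·0.43²)·0.6667] / (σ√T) = (0.0561 + 0.0950) / 0.3511 = 0.4302 which rounds to 0.43
d₂ = 0.4302 − 0.3511 = 0.0792 which rounds to 0.08
e^(−rT) = e^(−0.05·0.6667) = 0.9672
N(d₁) = N(0.43) = 0.6664;  N(d₂) = N(0.08) = 0.5319
C = 275·0.6664 − 260·0.9672·0.5319 = 183.2600 − 133.7580 = 49.5020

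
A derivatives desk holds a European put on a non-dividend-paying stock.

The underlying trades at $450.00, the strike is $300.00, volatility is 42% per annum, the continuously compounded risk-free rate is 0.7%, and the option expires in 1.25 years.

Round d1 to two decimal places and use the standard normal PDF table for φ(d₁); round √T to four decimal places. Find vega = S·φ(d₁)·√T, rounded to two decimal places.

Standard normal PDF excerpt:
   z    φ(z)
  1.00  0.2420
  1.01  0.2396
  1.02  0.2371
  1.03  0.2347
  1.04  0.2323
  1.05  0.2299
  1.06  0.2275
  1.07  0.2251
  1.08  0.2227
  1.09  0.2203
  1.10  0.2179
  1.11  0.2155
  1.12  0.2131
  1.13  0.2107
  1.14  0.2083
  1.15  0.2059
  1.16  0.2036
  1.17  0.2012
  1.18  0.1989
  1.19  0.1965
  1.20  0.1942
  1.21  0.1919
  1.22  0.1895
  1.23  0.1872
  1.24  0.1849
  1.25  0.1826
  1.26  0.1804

107.21

σ√T = 0.42·√1.25 = 0.4696
ln(S/K) + (r + σ²/2)T = ln(450/300) + (0.007 + 0.42²/2)·1.25 = 0.4055 + 0.1190 = 0.5245
d₁ = 0.5245 / 0.4696 = 1.1169 ≈ 1.12
√T = √1.25 = 1.1180
φ(d₁) = φ(1.12) = 0.2131
vega = S·φ(d₁)·√T = 450·0.2131·1.1180 = 107.2106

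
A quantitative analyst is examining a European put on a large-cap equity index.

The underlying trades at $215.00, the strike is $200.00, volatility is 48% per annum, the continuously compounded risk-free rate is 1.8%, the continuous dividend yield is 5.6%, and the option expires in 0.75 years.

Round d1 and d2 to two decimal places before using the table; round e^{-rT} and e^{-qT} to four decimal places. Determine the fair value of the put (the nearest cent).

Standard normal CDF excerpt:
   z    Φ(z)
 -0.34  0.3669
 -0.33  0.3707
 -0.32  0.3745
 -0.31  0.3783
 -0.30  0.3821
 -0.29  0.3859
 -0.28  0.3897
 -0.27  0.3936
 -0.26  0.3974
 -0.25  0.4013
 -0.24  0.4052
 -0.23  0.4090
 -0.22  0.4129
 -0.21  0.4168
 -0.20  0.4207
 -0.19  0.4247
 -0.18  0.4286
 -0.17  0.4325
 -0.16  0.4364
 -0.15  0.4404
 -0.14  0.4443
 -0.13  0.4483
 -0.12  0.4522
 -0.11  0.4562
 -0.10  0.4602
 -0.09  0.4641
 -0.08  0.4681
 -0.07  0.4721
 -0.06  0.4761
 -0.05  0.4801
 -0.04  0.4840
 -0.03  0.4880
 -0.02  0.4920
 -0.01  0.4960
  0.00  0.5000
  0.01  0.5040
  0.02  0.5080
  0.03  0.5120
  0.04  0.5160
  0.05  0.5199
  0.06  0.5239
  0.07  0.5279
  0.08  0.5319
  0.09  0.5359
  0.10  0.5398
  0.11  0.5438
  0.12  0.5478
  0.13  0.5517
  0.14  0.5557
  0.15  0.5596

σ√T = 0.48·√0.75 = 0.4157
d₁ = [ln(215/200) + (0.018 − 0.056 + 0.48²/2)·0.75] / 0.4157 = [0.0723 + 0.0579] / 0.4157 = 0.3133 ≈ 0.31
d₂ = d₁ − σ√T = 0.3133 − 0.4157 = -0.1024 ≈ -0.10
exp(−qT) = exp(−0.056·0.75) = 0.9589;  exp(−rT) = exp(−0.018·0.75) = 0.9866
P = 200·0.9866·N(0.10) − 215·0.9589·N(-0.31) = 200·0.9866·0.5398 − 215·0.9589·0.3783 = 106.5133 − 77.9917 = 28.5217

$28.52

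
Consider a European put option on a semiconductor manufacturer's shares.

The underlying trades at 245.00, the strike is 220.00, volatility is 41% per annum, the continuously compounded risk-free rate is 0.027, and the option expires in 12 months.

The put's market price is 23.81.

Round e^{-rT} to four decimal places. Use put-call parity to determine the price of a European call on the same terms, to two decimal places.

e^(−rT) = e^(−0.027·1) = 0.9734
Put-call parity: C − P = S − K·e^(−rT) = 245 − 220·0.9734 = 245 − 214.1480 = 30.8520
C = P + (C − P) = 23.81 + (30.8520) = 54.6620

54.66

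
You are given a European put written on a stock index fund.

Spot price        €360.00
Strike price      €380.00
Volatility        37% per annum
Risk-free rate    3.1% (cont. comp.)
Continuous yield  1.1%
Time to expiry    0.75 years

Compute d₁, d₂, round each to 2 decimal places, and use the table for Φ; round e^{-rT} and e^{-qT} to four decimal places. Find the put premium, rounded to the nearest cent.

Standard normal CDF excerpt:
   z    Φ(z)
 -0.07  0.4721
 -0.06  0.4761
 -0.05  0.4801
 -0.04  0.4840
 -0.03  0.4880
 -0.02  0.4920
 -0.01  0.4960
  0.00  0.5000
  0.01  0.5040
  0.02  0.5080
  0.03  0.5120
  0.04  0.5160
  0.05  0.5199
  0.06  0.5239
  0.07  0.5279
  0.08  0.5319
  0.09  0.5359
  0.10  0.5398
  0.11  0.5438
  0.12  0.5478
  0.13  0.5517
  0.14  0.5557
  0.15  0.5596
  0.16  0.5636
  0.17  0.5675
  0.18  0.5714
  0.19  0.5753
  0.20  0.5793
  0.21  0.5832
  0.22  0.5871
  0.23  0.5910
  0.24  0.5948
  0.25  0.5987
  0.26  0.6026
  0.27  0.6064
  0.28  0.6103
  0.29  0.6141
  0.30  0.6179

€53.77

σ√T = 0.37·√0.75 = 0.3204
ln(S/K) + (r − q + σ²/2)T = ln(360/380) + (0.031 − 0.011 + 0.37²/2)·0.75 = -0.0541 + 0.0663 = 0.0123
d₁ = 0.0123 / 0.3204 = 0.0383 which rounds to 0.04
d₂ = d₁ − σ√T = 0.0383 − 0.3204 = -0.2821 which rounds to -0.28
e^(−qT) = e^(−0.011·0.75) = 0.9918;  e^(−rT) = e^(−0.031·0.75) = 0.9770
P = 380·0.9770·N(0.28) − 360·0.9918·N(-0.04) = 380·0.9770·0.6103 − 360·0.9918·0.4840 = 226.5800 − 172.8112 = 53.7687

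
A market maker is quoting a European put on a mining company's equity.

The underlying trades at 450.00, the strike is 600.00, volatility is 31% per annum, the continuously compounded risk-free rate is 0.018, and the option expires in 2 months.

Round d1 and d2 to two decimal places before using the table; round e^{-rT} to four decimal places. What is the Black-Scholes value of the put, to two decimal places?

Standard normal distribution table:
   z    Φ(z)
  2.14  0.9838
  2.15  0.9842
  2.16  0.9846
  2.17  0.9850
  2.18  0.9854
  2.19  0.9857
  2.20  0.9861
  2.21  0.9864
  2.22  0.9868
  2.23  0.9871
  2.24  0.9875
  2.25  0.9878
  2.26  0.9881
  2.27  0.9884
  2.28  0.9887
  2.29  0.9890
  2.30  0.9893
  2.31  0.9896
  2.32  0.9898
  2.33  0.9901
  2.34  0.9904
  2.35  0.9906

σ√T = 0.31 × 0.4082 = 0.1266
d₁ = [ln(450/600) + (0.018 + ½·0.31²)·0.1667] / (σ√T) = (-0.2877 + 0.0110) / 0.1266 = -2.1862 which rounds to -2.19
d₂ = -2.1862 − 0.1266 = -2.3127 which rounds to -2.31
e^(−rT) = e^(−0.018·0.1667) = 0.9970
N(−d₂) = N(2.31) = 0.9896;  N(−d₁) = N(2.19) = 0.9857
P = 600·0.9970·0.9896 − 450·0.9857 = 591.9787 − 443.5650 = 148.4137

148.41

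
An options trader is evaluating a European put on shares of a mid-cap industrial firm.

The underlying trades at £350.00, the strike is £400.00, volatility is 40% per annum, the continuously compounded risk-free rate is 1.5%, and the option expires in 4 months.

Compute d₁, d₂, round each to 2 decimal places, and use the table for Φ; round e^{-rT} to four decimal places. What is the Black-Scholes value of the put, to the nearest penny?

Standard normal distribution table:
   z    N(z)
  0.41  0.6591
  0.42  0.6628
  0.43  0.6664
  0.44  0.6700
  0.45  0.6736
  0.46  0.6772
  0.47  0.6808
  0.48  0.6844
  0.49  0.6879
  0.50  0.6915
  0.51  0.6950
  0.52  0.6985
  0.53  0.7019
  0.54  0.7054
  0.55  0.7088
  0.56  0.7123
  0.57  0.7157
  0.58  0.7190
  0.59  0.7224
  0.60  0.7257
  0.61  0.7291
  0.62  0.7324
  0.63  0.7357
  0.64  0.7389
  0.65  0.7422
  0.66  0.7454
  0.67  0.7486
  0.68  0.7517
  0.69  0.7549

T = 0.3333;  σ√T = 0.2309
d₁ = [ln(350/400) + (0.015 + 0.4²/2)·0.3333] / 0.2309 = [-0.1335 + 0.0317] / 0.2309 = -0.4411 → -0.44
d₂ = d₁ − σ√T = -0.4411 − 0.2309 = -0.6720 → -0.67
e^(−rT) = e^(−0.015·0.3333) = 0.9950
N(−d₂) = N(0.67) = 0.7486;  N(−d₁) = N(0.44) = 0.6700
P = 400·0.9950·0.7486 − 350·0.6700 = 297.9428 − 234.5000 = 63.4428

£63.44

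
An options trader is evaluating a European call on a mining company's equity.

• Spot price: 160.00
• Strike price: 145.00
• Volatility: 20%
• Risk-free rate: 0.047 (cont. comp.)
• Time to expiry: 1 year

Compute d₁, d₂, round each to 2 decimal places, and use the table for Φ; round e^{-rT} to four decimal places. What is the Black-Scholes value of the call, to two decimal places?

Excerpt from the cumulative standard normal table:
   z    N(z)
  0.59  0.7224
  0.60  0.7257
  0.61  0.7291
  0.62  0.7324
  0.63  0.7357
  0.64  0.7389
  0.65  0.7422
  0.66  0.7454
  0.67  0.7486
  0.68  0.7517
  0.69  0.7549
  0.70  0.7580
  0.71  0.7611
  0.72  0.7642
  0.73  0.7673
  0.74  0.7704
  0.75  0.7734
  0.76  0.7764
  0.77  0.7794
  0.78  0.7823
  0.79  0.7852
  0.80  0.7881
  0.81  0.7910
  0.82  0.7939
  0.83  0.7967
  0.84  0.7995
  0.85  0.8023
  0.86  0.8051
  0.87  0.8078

25.69

σ√T = 0.2 × 1.0000 = 0.2000
d₁ = [ln(160/145) + (0.047 + ½·0.2²)·1] / (σ√T) = (0.0984 + 0.0670) / 0.2000 = 0.8272 which rounds to 0.83
d₂ = 0.8272 − 0.2000 = 0.6272 which rounds to 0.63
e^(−rT) = e^(−0.047·1) = 0.9541
N(d₁) = N(0.83) = 0.7967;  N(d₂) = N(0.63) = 0.7357
C = 160·0.7967 − 145·0.9541·0.7357 = 127.4720 − 101.7800 = 25.6920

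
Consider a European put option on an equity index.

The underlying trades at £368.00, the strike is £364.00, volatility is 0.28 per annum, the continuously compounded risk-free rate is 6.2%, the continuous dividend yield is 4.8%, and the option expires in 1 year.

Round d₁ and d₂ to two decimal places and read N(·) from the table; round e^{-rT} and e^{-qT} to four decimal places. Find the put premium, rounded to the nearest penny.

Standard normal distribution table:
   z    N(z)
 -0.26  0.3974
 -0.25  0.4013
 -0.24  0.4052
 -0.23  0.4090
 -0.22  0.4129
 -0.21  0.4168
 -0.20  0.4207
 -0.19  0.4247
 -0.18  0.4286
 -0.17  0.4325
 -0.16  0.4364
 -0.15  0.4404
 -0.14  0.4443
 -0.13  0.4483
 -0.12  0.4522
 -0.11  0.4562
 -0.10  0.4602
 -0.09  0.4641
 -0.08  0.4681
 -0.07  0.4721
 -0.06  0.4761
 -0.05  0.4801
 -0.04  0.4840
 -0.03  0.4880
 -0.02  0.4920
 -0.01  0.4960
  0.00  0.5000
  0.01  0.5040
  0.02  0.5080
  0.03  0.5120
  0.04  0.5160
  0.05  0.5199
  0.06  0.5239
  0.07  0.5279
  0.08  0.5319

σ√T = 0.28 × 1.0000 = 0.2800
ln(S/K) + (r − q + σ²/2)T = ln(368/364) + (0.062 − 0.048 + 0.28²/2)·1 = 0.0109 + 0.0532 = 0.0641
d₁ = 0.0641 / 0.2800 = 0.2290 → 0.23
d₂ = d₁ − σ√T = 0.2290 − 0.2800 = -0.0510 → -0.05
exp(−qT) = exp(−0.048·1) = 0.9531;  exp(−rT) = exp(−0.062·1) = 0.9399
N(−d₂) = N(0.05) = 0.5199;  N(−d₁) = N(-0.23) = 0.4090
P = 364·0.9399·0.5199 − 368·0.9531·0.4090 = 177.8701 − 143.4530 = 34.4171

£34.42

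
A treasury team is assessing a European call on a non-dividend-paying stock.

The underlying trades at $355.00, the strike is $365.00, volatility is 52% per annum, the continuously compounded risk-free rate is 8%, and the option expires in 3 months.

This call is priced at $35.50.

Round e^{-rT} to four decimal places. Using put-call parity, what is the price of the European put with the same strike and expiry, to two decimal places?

$38.27

e^(−rT) = e^(−0.08·0.25) = 0.9802
Put-call parity: C − P = S − K·e^(−rT) = 355 − 365·0.9802 = 355 − 357.7730 = -2.7730
P = C − (C − P) = 35.50 − (-2.7730) = 38.2730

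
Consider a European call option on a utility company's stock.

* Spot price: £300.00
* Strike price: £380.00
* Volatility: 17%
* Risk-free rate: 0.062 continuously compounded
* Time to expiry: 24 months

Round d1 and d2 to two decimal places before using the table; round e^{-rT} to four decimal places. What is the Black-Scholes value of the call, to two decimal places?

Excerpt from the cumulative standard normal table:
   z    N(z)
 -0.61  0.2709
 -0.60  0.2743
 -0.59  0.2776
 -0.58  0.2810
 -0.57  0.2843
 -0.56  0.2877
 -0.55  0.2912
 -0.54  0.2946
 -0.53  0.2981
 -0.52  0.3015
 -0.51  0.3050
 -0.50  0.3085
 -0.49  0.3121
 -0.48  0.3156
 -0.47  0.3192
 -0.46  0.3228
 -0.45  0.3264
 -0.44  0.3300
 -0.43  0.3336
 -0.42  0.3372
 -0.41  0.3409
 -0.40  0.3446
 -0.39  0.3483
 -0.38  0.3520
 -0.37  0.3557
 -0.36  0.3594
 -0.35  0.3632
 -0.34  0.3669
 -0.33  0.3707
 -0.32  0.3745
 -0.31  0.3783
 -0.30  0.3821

σ√T = 0.17·√2 = 0.2404
d₁ = [ln(300/380) + (0.062 + 0.17²/2)·2] / 0.2404 = [-0.2364 + 0.1529] / 0.2404 = -0.3473 ⇒ -0.35
d₂ = d₁ − σ√T = -0.3473 − 0.2404 = -0.5877 ⇒ -0.59
e^(−rT) = e^(−0.062·2) = 0.8834
C = 300·N(-0.35) − 380·0.8834·N(-0.59) = 300·0.3632 − 380·0.8834·0.2776 = 108.9600 − 93.1881 = 15.7719

£15.77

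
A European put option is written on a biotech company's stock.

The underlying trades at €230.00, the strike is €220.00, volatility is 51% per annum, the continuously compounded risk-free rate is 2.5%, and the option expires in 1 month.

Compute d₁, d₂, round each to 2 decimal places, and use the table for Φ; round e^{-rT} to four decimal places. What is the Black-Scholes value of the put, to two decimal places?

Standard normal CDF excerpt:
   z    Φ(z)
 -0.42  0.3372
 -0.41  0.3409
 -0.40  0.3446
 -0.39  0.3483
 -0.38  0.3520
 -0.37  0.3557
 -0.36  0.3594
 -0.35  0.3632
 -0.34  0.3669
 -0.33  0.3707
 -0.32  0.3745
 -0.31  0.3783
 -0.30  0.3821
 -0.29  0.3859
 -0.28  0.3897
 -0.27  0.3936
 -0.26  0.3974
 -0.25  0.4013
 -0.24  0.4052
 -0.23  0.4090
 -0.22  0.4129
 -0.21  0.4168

σ√T = 0.51 × 0.2887 = 0.1472
ln(S/K) + (r + σ²/2)T = ln(230/220) + (0.025 + 0.51²/2)·0.08333 = 0.0445 + 0.0129 = 0.0574
d₁ = 0.0574 / 0.1472 = 0.3897 ≈ 0.39
d₂ = d₁ − σ√T = 0.3897 − 0.1472 = 0.2425 ≈ 0.24
exp(−rT) = exp(−0.025·0.08333) = 0.9979
N(−d₂) = N(-0.24) = 0.4052;  N(−d₁) = N(-0.39) = 0.3483
P = 220·0.9979·0.4052 − 230·0.3483 = 88.9568 − 80.1090 = 8.8478

€8.85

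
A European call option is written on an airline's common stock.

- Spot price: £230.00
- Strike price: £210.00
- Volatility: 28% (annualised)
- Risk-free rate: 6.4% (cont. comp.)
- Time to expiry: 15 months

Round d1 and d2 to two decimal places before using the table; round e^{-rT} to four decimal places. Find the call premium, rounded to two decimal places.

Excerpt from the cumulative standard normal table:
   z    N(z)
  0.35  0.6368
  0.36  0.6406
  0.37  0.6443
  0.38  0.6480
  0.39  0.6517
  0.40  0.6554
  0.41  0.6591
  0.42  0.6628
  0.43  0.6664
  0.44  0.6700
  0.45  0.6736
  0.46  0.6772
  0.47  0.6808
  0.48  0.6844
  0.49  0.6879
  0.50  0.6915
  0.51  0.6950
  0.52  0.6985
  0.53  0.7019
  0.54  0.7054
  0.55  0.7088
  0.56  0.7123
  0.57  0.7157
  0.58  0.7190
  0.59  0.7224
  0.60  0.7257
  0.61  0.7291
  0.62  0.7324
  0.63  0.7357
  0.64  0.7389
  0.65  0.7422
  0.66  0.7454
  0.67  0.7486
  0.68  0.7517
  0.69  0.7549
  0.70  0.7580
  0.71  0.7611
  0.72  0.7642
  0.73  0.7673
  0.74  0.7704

σ√T = 0.28·√1.25 = 0.3130
d₁ = [ln(230/210) + (0.064 + 0.28²/2)·1.25] / 0.3130 = [0.0910 + 0.1290] / 0.3130 = 0.7027 ⇒ 0.70
d₂ = d₁ − σ√T = 0.7027 − 0.3130 = 0.3896 ⇒ 0.39
e^(−rT) = e^(−0.064·1.25) = 0.9231
N(d₁) = N(0.70) = 0.7580;  N(d₂) = N(0.39) = 0.6517
C = 230·0.7580 − 210·0.9231·0.6517 = 174.3400 − 126.3327 = 48.0073

£48.01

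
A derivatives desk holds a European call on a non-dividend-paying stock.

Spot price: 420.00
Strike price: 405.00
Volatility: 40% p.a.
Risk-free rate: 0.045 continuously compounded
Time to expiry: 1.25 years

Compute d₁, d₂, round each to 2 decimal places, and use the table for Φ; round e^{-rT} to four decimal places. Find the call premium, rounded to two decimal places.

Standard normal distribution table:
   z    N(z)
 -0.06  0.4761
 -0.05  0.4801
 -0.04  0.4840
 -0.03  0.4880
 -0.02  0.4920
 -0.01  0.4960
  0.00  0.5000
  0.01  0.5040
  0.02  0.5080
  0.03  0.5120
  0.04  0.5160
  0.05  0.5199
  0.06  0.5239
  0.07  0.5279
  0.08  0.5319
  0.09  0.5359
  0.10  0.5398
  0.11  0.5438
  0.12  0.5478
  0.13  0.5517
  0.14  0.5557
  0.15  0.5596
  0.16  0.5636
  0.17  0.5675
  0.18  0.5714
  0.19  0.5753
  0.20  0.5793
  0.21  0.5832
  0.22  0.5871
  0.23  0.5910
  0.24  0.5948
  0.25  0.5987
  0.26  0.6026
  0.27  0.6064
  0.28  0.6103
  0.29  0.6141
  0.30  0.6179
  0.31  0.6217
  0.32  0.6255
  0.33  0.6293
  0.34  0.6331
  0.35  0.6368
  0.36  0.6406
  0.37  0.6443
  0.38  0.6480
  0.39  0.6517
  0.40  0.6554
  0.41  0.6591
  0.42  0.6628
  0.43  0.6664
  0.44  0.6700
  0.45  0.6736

91.53

σ√T = 0.4 × 1.1180 = 0.4472
ln(S/K) + (r + σ²/2)T = ln(420/405) + (0.045 + 0.4²/2)·1.25 = 0.0364 + 0.1562 = 0.1926
d₁ = 0.1926 / 0.4472 = 0.4307 → 0.43
d₂ = d₁ − σ√T = 0.4307 − 0.4472 = -0.0165 → -0.02
e^(−rT) = e^(−0.045·1.25) = 0.9453
N(d₁) = N(0.43) = 0.6664;  N(d₂) = N(-0.02) = 0.4920
C = 420·0.6664 − 405·0.9453·0.4920 = 279.8880 − 188.3605 = 91.5275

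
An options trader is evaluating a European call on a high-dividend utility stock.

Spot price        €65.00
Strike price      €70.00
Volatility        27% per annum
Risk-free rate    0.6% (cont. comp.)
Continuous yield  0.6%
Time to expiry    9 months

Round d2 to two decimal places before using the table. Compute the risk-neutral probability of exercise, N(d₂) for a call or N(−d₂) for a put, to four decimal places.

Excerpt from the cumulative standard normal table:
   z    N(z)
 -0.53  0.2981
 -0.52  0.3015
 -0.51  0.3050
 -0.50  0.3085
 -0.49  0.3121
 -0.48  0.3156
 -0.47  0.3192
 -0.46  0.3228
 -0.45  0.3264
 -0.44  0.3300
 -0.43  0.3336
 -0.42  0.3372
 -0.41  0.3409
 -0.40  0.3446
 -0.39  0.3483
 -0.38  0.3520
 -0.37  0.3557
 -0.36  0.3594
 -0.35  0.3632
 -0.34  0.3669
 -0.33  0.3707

σ√T = 0.27·√0.75 = 0.2338
d₁ = [ln(65/70) + (0.006 − 0.006 + 0.27²/2)·0.75] / 0.2338 = [-0.0741 + 0.0273] / 0.2338 = -0.2000 → -0.20
d₂ = d₁ − σ√T = -0.2000 − 0.2338 = -0.4338 → -0.43
Risk-neutral Pr[S_T > K] = N(d₂) = N(-0.43) = 0.3336

0.3336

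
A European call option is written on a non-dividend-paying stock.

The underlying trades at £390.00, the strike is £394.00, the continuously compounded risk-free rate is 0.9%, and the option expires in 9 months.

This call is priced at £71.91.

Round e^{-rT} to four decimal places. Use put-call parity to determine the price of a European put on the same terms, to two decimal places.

£73.27

exp(−rT) = exp(−0.009·0.75) = 0.9933
Put-call parity: C − P = S − K·e^(−rT) = 390 − 394·0.9933 = 390 − 391.3602 = -1.3602
P = C − (C − P) = 71.91 − (-1.3602) = 73.2702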